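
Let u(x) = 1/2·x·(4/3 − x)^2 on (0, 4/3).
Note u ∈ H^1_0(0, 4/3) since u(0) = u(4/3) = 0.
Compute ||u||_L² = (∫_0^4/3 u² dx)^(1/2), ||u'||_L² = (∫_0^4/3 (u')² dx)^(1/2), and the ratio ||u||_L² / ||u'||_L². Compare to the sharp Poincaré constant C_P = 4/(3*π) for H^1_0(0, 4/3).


||u||_L² / ||u'||_L² = 2*sqrt(14)/21 < C_P = 4/(3*π).

u(x) = 1/2·x·(4/3 − x)^2, so u'(x) = (3*x - 4)*(9*x - 4)/18.
u(x) = 1/2·x·(4/3 − x)^2 vanishes at x = 0 and x = 4/3, so u ∈ H^1_0(0, 4/3). Differentiate via the product rule and integrate the resulting polynomials term by term.
  ∫_0^4/3 u² dx = ∫_0^4/3 (x^6/4 - 4*x^5/3 + 8*x^4/3 - 64*x^3/27 + 64*x^2/81) dx. Term by term:
    ∫_0^4/3 x^6/4 dx = 4096/15309;  ∫_0^4/3 -4*x^5/3 dx = -8192/6561;  ∫_0^4/3 8*x^4/3 dx = 8192/3645;
    ∫_0^4/3 -64*x^3/27 dx = -4096/2187;  ∫_0^4/3 64*x^2/81 dx = 4096/6561.
  Sum: 4096/15309 − 8192/6561 + 8192/3645 − 4096/2187 + 4096/6561 = 4096/229635.
  ∫_0^4/3 (u')² dx = ∫_0^4/3 (9*x^4/4 - 8*x^3 + 88*x^2/9 - 128*x/27 + 64/81) dx. Term by term:
    ∫_0^4/3 9*x^4/4 dx = 256/135;  ∫_0^4/3 -8*x^3 dx = -512/81;  ∫_0^4/3 88*x^2/9 dx = 5632/729;
    ∫_0^4/3 -128*x/27 dx = -1024/243;  ∫_0^4/3 64/81 dx = 256/243.
  Sum: 256/135 − 512/81 + 5632/729 − 1024/243 + 256/243 = 512/3645.
∫_0^4/3 u² dx = 4096/229635, so ||u||_L² = 64*sqrt(35)/2835.
∫_0^4/3 (u')² dx = 512/3645, so ||u'||_L² = 16*sqrt(10)/135.
Ratio ||u||_L² / ||u'||_L² = 2*sqrt(14)/21.
Sharp Poincaré constant on H^1_0(0, 4/3) is C_P = L/π = 4/(3*π), achieved by sin(3*π/4·x).
A polynomial bump cannot attain the sharp Poincaré constant (only the first sine eigenfunction does), so the ratio is strictly less than C_P, consistent with ||u||_L² ≤ C_P ||u'||_L².


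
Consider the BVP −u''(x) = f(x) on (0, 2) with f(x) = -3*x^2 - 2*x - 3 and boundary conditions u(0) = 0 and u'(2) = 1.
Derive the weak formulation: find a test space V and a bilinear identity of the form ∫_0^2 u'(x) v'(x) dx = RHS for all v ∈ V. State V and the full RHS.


V = {v ∈ H^1(0, 2) : v(0) = 0} (test functions vanish at x = 0 where u is specified); weak form: ∫_0^2 u'v' dx = ∫_0^2 (-3*x^2 - 2*x - 3) v dx + v(2) for all v ∈ V.

Multiply both sides by a test function v and integrate from 0 to 2:
  ∫_0^2 −u''(x) v(x) dx = ∫_0^2 f(x) v(x) dx.
Integrate the LHS by parts once:
  ∫_0^2 −u'' v dx = −[u'(x) v(x)]_0^2 + ∫_0^2 u'(x) v'(x) dx.
Thus ∫_0^2 u'(x) v'(x) dx = ∫_0^2 f(x) v(x) dx + [u'(x) v(x)]_0^2.
Choose V so that boundary terms are either known or forced to vanish.
Mixed BC: u(0) = 0 (Dirichlet) and u'(2) = 1 (Neumann). Define V = {v ∈ H^1(0, 2) : v(0) = 0}. Then [u' v]_0^2 = u'(2)·v(2) − u'(0)·0 = v(2).
Weak formulation: find u (satisfying any essential BC) such that ∫_0^2 u'(x) v'(x) dx = ∫_0^2 f v dx + v(2) for all v ∈ V (Dirichlet at 0 absorbed into V; Neumann datum at x = 2 contributes the boundary term).
Substituting f(x) = -3*x^2 - 2*x - 3, the right-hand side is ∫_0^2 (-3*x^2 - 2*x - 3) v dx + v(2).


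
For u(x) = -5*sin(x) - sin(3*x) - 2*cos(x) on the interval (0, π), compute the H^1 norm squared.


||u||_{H^1(0,π)}^2 = 34*π

u'(x) = 2*sin(x) - 5*cos(x) - 3*cos(3*x).
Expand u² and (u')² and integrate term by term on (0, π), using: for integers n ≥ 1, ∫_0^π sin²(nx) dx = ∫_0^π cos²(nx) dx = π/2; for n ≠ n', ∫_0^π sin(nx)sin(n'x) dx = ∫_0^π cos(nx)cos(n'x) dx = 0; and by product-to-sum, ∫_0^π sin(nx)cos(n'x) dx = ½∫_0^π [sin((n+n')x) + sin((n−n')x)] dx, which is 0 when n+n' is even and 2n/(n²−n'²) when n+n' is odd (it need not vanish on (0, π)).
  u² squared terms: (-1)²·∫sin(3x)² dx = 1·π/2 = π/2;  (-5)²·∫sin(x)² dx = 25·π/2 = 25*π/2;  (-2)²·∫cos(x)² dx = 4·π/2 = 2*π.
  u² cross terms: 2·(-1)·(-5)·∫sin(3x)·sin(x) dx = 10·(0) = 0;  2·(-1)·(-2)·∫sin(3x)·cos(x) dx = 4·(0) = 0;  2·(-5)·(-2)·∫sin(x)·cos(x) dx = 20·(0) = 0.
  So ∫_0^π u² dx = π/2 + 25*π/2 + 2*π + 0 + 0 + 0 = 15*π.
  (u')² squared terms: (-5)²·∫cos(x)² dx = 25·π/2 = 25*π/2;  (-3)²·∫cos(3x)² dx = 9·π/2 = 9*π/2;  (2)²·∫sin(x)² dx = 4·π/2 = 2*π.
  (u')² cross terms: 2·(-5)·(-3)·∫cos(x)·cos(3x) dx = 30·(0) = 0;  2·(-5)·(2)·∫cos(x)·sin(x) dx = -20·(0) = 0;  2·(-3)·(2)·∫cos(3x)·sin(x) dx = -12·(0) = 0.
  So ∫_0^π (u')² dx = 25*π/2 + 9*π/2 + 2*π + 0 + 0 + 0 = 19*π.
||u||_{H^1}^2 = (15*π) + (19*π) = 34*π.


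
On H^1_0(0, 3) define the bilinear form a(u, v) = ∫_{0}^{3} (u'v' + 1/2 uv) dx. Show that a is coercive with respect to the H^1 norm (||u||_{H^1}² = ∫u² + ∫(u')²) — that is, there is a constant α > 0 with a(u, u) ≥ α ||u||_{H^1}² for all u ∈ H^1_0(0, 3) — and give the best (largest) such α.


α = (9/2 + π^2)/(9 + π^2)

Coercivity of a(·,·) on H^1_0(0, 3) means a(u, u) ≥ α ||u||_{H^1}² for every u ∈ H^1_0.
The interval has length L = 3, and Poincaré/coercivity depend only on L. Here a(u, u) = ∫(u')² + (1/2)·∫u².
Here 0 < c = 1/2 < 1. The condition a(u,u) ≥ α||u||_{H^1}² reads (1−α)∫(u')² ≥ (α−c)∫u². Any admissible α is ≤ 1 (rapidly oscillating u have ∫u²/∫(u')² → 0), and α = 1 would force 0 ≥ (1−c)∫u², impossible since c < 1; so 1−α > 0. By the sharp Poincaré inequality on H^1_0 of an interval of length L, ∫(u')² ≥ (π/L)²∫u² with equality for the first sine mode sin(π(x−x₀)/L) (x₀ the left endpoint), so the inequality holds for all u iff (1−α)(π/L)² ≥ α − c, i.e. α ≤ ((π/L)² + c)/((π/L)² + 1) = (1 + c(L/π)²)/(1 + (L/π)²). With (π/L)² = π^2/9 and c = 1/2, the largest admissible constant is α = ((π/L)² + c)/((π/L)² + 1).
Simplifying, α = (9/2 + π^2)/(9 + π^2).


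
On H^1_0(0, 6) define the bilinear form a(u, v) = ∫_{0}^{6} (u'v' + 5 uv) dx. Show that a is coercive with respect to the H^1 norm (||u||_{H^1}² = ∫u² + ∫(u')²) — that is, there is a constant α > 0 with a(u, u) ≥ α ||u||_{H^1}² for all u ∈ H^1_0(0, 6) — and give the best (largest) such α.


α = 1

Coercivity of a(·,·) on H^1_0(0, 6) means a(u, u) ≥ α ||u||_{H^1}² for every u ∈ H^1_0.
The interval has length L = 6, and Poincaré/coercivity depend only on L. Here a(u, u) = ∫(u')² + (5)·∫u².
Here c = 5 ≥ 1, so a(u,u) = ∫(u')² + c∫u² ≥ ∫(u')² + ∫u² = ||u||_{H^1}², i.e. α = 1 works. No larger α is possible: a(u,u) ≥ α||u||_{H^1}² means (1−α)∫(u')² ≥ (α−c)∫u², and for the modes u_n = sin(nπ(x−x₀)/L) (x₀ the left endpoint) one has ∫u_n²/∫(u_n')² = (L/(nπ))² → 0, so a(u_n,u_n)/||u_n||_{H^1}² → 1. Hence the optimal constant is α = 1.
Therefore α = 1.


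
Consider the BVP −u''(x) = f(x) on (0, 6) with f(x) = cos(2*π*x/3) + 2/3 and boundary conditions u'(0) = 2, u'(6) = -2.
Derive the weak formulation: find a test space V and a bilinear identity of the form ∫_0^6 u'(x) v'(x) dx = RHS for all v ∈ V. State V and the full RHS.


V = H^1(0, 6) (v unrestricted at boundary; u is determined up to an additive constant); weak form: ∫_0^6 u'v' dx = ∫_0^6 (cos(2*π*x/3) + 2/3) v dx − 2·v(6) − 2·v(0) for all v ∈ V.

Multiply both sides by a test function v and integrate from 0 to 6:
  ∫_0^6 −u''(x) v(x) dx = ∫_0^6 f(x) v(x) dx.
Integrate the LHS by parts once:
  ∫_0^6 −u'' v dx = −[u'(x) v(x)]_0^6 + ∫_0^6 u'(x) v'(x) dx.
Thus ∫_0^6 u'(x) v'(x) dx = ∫_0^6 f(x) v(x) dx + [u'(x) v(x)]_0^6.
Choose V so that boundary terms are either known or forced to vanish.
u has inhomogeneous Neumann u'(0) = 2, u'(6) = -2. [u' v]_0^6 = (-2)·v(6) − (2)·v(0) = − 2·v(6) − 2·v(0). Take V = H^1(0, 6); boundary term becomes part of RHS.
Weak formulation: find u (satisfying any essential BC) such that ∫_0^6 u'(x) v'(x) dx = ∫_0^6 f v dx − 2·v(6) − 2·v(0) for all v ∈ V (Neumann data are natural BCs: they enter the RHS as boundary terms).
Substituting f(x) = cos(2*π*x/3) + 2/3, the right-hand side is ∫_0^6 (cos(2*π*x/3) + 2/3) v dx − 2·v(6) − 2·v(0).
Compatibility check (pure Neumann): taking v ≡ 1 ∈ V gives 0 = ∫_0^6 f dx + (-2) − (2), i.e. ∫_0^6 f dx must equal u'(0) − u'(6) = 4. Indeed ∫_0^6 (cos(2*π*x/3) + 2/3) dx = 4, so the data are compatible. The solution is then unique only up to an additive constant (fix it e.g. by requiring ∫_0^6 u dx = 0).


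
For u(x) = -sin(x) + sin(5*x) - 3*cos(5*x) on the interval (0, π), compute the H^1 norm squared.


||u||_{H^1(0,π)}^2 = 131*π

u'(x) = 15*sin(5*x) - cos(x) + 5*cos(5*x).
Expand u² and (u')² and integrate term by term on (0, π), using: for integers n ≥ 1, ∫_0^π sin²(nx) dx = ∫_0^π cos²(nx) dx = π/2; for n ≠ n', ∫_0^π sin(nx)sin(n'x) dx = ∫_0^π cos(nx)cos(n'x) dx = 0; and by product-to-sum, ∫_0^π sin(nx)cos(n'x) dx = ½∫_0^π [sin((n+n')x) + sin((n−n')x)] dx, which is 0 when n+n' is even and 2n/(n²−n'²) when n+n' is odd (it need not vanish on (0, π)).
  u² squared terms: (-1)²·∫sin(x)² dx = 1·π/2 = π/2;  (-3)²·∫cos(5x)² dx = 9·π/2 = 9*π/2;  (1)²·∫sin(5x)² dx = 1·π/2 = π/2.
  u² cross terms: 2·(-1)·(-3)·∫sin(x)·cos(5x) dx = 6·(0) = 0;  2·(-1)·(1)·∫sin(x)·sin(5x) dx = -2·(0) = 0;  2·(-3)·(1)·∫cos(5x)·sin(5x) dx = -6·(0) = 0.
  So ∫_0^π u² dx = π/2 + 9*π/2 + π/2 + 0 + 0 + 0 = 11*π/2.
  (u')² squared terms: (-1)²·∫cos(x)² dx = 1·π/2 = π/2;  (5)²·∫cos(5x)² dx = 25·π/2 = 25*π/2;  (15)²·∫sin(5x)² dx = 225·π/2 = 225*π/2.
  (u')² cross terms: 2·(-1)·(5)·∫cos(x)·cos(5x) dx = -10·(0) = 0;  2·(-1)·(15)·∫cos(x)·sin(5x) dx = -30·(0) = 0;  2·(5)·(15)·∫cos(5x)·sin(5x) dx = 150·(0) = 0.
  So ∫_0^π (u')² dx = π/2 + 25*π/2 + 225*π/2 + 0 + 0 + 0 = 251*π/2.
||u||_{H^1}^2 = (11*π/2) + (251*π/2) = 131*π.


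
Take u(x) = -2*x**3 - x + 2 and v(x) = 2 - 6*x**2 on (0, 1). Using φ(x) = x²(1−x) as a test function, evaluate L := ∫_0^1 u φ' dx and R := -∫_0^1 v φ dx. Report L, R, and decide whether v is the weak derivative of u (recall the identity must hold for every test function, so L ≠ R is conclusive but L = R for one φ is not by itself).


LHS = 17/60, RHS = 1/30. No, v is not the weak derivative of u.

u(x) = -2*x**3 - x + 2, classical derivative u'(x) = -6*x**2 - 1.
φ(x) = x²(1−x), so φ'(x) = x*(2 - 3*x).
Note φ(0) = φ(1) = 0, so the boundary term u·φ vanishes.
LHS = ∫_0^1 u(x) φ'(x) dx = ∫_0^1 (6*x^5 - 4*x^4 + 3*x^3 - 8*x^2 + 4*x) dx. Term by term:
  ∫_0^1 6*x^5 dx = 1;  ∫_0^1 -4*x^4 dx = -4/5;  ∫_0^1 3*x^3 dx = 3/4;
  ∫_0^1 -8*x^2 dx = -8/3;  ∫_0^1 4*x dx = 2.
Sum: 1 − 4/5 + 3/4 − 8/3 + 2 = 17/60.
So LHS = 17/60.
∫_0^1 v(x) φ(x) dx = ∫_0^1 (6*x^5 - 6*x^4 - 2*x^3 + 2*x^2) dx. Term by term:
  ∫_0^1 6*x^5 dx = 1;  ∫_0^1 -6*x^4 dx = -6/5;  ∫_0^1 -2*x^3 dx = -1/2;
  ∫_0^1 2*x^2 dx = 2/3.
Sum: 1 − 6/5 − 1/2 + 2/3 = -1/30.
So RHS = -∫_0^1 v(x) φ(x) dx = 1/30.
LHS − RHS = 1/4 ≠ 0, so the identity fails.
(For a valid weak derivative the identity must hold for EVERY test function, in particular this one. The failure shows v is NOT the weak derivative of u.)
Correct weak derivative would be u'(x) = -6*x**2 - 1.


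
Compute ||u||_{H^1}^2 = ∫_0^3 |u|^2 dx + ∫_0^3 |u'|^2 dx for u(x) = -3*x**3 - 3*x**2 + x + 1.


||u||_{H^1}^2 = 388614/35

The H^1 norm (squared) on an interval (0, L) is
  ||u||_{H^1}^2 = ∫_0^L u(x)^2 dx + ∫_0^L u'(x)^2 dx.
Compute u'(x) = -9*x**2 - 6*x + 1.
Then u(x)^2 = 9*x**6 + 18*x**5 + 3*x**4 - 12*x**3 - 5*x**2 + 2*x + 1 and u'(x)^2 = 81*x**4 + 108*x**3 + 18*x**2 - 12*x + 1.
Integrate each monomial from 0 to 3 using ∫_0^3 c·x^n dx = c·3^(n+1)/(n+1):
  ∫_0^3 u(x)^2 dx = ∫_0^3 (9*x^6 + 18*x^5 + 3*x^4 - 12*x^3 - 5*x^2 + 2*x + 1) dx. Term by term:
    ∫_0^3 9*x^6 dx = 19683/7;  ∫_0^3 18*x^5 dx = 2187;  ∫_0^3 3*x^4 dx = 729/5;
    ∫_0^3 -12*x^3 dx = -243;  ∫_0^3 -5*x^2 dx = -45;  ∫_0^3 2*x dx = 9;
    ∫_0^3 1 dx = 3.
  Sum: 19683/7 + 2187 + 729/5 − 243 − 45 + 9 + 3 = 170403/35.
  ∫_0^3 u'(x)^2 dx = ∫_0^3 (81*x^4 + 108*x^3 + 18*x^2 - 12*x + 1) dx. Term by term:
    ∫_0^3 81*x^4 dx = 19683/5;  ∫_0^3 108*x^3 dx = 2187;  ∫_0^3 18*x^2 dx = 162;
    ∫_0^3 -12*x dx = -54;  ∫_0^3 1 dx = 3.
  Sum: 19683/5 + 2187 + 162 − 54 + 3 = 31173/5.
Adding: ||u||_{H^1}^2 = 170403/35 + 31173/5 = 388614/35.


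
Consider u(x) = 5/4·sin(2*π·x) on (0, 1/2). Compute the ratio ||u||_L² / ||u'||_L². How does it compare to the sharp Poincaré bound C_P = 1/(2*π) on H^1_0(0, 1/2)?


||u||_L² / ||u'||_L² = 1/(2*π) = C_P.

u(x) = 5/4·sin(2*π·x), so u'(x) = 5*π*cos(2*π*x)/2.
Writing u(x) = A·sin(kπx/L) with A = 5/4 and k = 1, use ∫_0^L sin²(kπx/L) dx = L/2 and ∫_0^L cos²(kπx/L) dx = L/2.
u² = 25/16·sin²(2*π·x) and (u')² = 25*π^2/4·cos²(2*π·x), and each of sin², cos² integrates to L/2 = 1/4 over (0, 1/2).
∫_0^1/2 u² dx = 25/64, so ||u||_L² = 5/8.
∫_0^1/2 (u')² dx = 25*π^2/16, so ||u'||_L² = 5*π/4.
Ratio ||u||_L² / ||u'||_L² = 1/(2*π).
Sharp Poincaré constant on H^1_0(0, 1/2) is C_P = L/π = 1/(2*π), achieved by sin(2*π·x).
This is the k = 1 eigenfunction (up to amplitude), so the ratio equals the sharp Poincaré constant exactly.


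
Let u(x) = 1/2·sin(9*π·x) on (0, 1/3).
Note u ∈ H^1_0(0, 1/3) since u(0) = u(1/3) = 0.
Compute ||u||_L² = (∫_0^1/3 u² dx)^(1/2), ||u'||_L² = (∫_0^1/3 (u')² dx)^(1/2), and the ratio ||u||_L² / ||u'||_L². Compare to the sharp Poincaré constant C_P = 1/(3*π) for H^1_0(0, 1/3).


||u||_L² / ||u'||_L² = 1/(9*π) < C_P = 1/(3*π).

u(x) = 1/2·sin(9*π·x), so u'(x) = 9*π*cos(9*π*x)/2.
Writing u(x) = A·sin(kπx/L) with A = 1/2 and k = 3, use ∫_0^L sin²(kπx/L) dx = L/2 and ∫_0^L cos²(kπx/L) dx = L/2.
u² = 1/4·sin²(9*π·x) and (u')² = 81*π^2/4·cos²(9*π·x), and each of sin², cos² integrates to L/2 = 1/6 over (0, 1/3).
∫_0^1/3 u² dx = 1/24, so ||u||_L² = sqrt(6)/12.
∫_0^1/3 (u')² dx = 27*π^2/8, so ||u'||_L² = 3*sqrt(6)*π/4.
Ratio ||u||_L² / ||u'||_L² = 1/(9*π).
Sharp Poincaré constant on H^1_0(0, 1/3) is C_P = L/π = 1/(3*π), achieved by sin(3*π·x).
This is the k = 3 harmonic; the ratio L/(kπ) is strictly less than C_P = L/π, consistent with the sharp inequality ||u||_L² ≤ C_P ||u'||_L².


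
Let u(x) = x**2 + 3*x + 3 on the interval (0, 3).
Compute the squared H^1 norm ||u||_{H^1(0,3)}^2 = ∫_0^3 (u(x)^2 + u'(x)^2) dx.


||u||_{H^1}^2 = 5301/10

The H^1 norm (squared) on an interval (0, L) is
  ||u||_{H^1}^2 = ∫_0^L u(x)^2 dx + ∫_0^L u'(x)^2 dx.
Compute u'(x) = 2*x + 3.
Then u(x)^2 = x**4 + 6*x**3 + 15*x**2 + 18*x + 9 and u'(x)^2 = 4*x**2 + 12*x + 9.
Integrate each monomial from 0 to 3 using ∫_0^3 c·x^n dx = c·3^(n+1)/(n+1):
  ∫_0^3 u(x)^2 dx = ∫_0^3 (x^4 + 6*x^3 + 15*x^2 + 18*x + 9) dx. Term by term:
    ∫_0^3 x^4 dx = 243/5;  ∫_0^3 6*x^3 dx = 243/2;  ∫_0^3 15*x^2 dx = 135;
    ∫_0^3 18*x dx = 81;  ∫_0^3 9 dx = 27.
  Sum: 243/5 + 243/2 + 135 + 81 + 27 = 4131/10.
  ∫_0^3 u'(x)^2 dx = ∫_0^3 (4*x^2 + 12*x + 9) dx. Term by term:
    ∫_0^3 4*x^2 dx = 36;  ∫_0^3 12*x dx = 54;  ∫_0^3 9 dx = 27.
  Sum: 36 + 54 + 27 = 117.
Adding: ||u||_{H^1}^2 = 4131/10 + 117 = 5301/10.


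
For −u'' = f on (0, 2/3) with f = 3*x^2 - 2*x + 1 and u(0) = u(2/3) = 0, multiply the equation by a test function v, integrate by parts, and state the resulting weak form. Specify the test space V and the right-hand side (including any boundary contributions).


V = H^1_0(0, 2/3) (so v(0) = v(2/3) = 0); weak form: ∫_0^2/3 u'v' dx = ∫_0^2/3 (3*x^2 - 2*x + 1) v dx for all v ∈ V.

Multiply both sides by a test function v and integrate from 0 to 2/3:
  ∫_0^2/3 −u''(x) v(x) dx = ∫_0^2/3 f(x) v(x) dx.
Integrate the LHS by parts once:
  ∫_0^2/3 −u'' v dx = −[u'(x) v(x)]_0^2/3 + ∫_0^2/3 u'(x) v'(x) dx.
Thus ∫_0^2/3 u'(x) v'(x) dx = ∫_0^2/3 f(x) v(x) dx + [u'(x) v(x)]_0^2/3.
Choose V so that boundary terms are either known or forced to vanish.
u is Dirichlet: u(0) = u(2/3) = 0. Let V = H^1_0(0, 2/3); then v(0) = v(2/3) = 0, and [u' v]_0^2/3 = 0.
Weak formulation: find u (satisfying any essential BC) such that ∫_0^2/3 u'(x) v'(x) dx = ∫_0^2/3 f v dx for all v ∈ V.
Substituting f(x) = 3*x^2 - 2*x + 1, the right-hand side is ∫_0^2/3 (3*x^2 - 2*x + 1) v dx.


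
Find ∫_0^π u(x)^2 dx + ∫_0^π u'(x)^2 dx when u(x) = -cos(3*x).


||u||_{H^1(0,π)}^2 = 5*π

u'(x) = 3*sin(3*x).
Expand u² and (u')² and integrate term by term on (0, π), using: for integers n ≥ 1, ∫_0^π sin²(nx) dx = ∫_0^π cos²(nx) dx = π/2; for n ≠ n', ∫_0^π sin(nx)sin(n'x) dx = ∫_0^π cos(nx)cos(n'x) dx = 0; and by product-to-sum, ∫_0^π sin(nx)cos(n'x) dx = ½∫_0^π [sin((n+n')x) + sin((n−n')x)] dx, which is 0 when n+n' is even and 2n/(n²−n'²) when n+n' is odd (it need not vanish on (0, π)).
  u² squared terms: (-1)²·∫cos(3x)² dx = 1·π/2 = π/2.
  So ∫_0^π u² dx = π/2.
  (u')² squared terms: (3)²·∫sin(3x)² dx = 9·π/2 = 9*π/2.
  So ∫_0^π (u')² dx = 9*π/2.
||u||_{H^1}^2 = (π/2) + (9*π/2) = 5*π.


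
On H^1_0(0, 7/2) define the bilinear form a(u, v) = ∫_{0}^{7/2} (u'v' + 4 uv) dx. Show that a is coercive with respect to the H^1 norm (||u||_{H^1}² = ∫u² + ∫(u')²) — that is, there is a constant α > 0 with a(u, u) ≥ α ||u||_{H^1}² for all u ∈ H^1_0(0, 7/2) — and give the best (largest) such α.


α = 1

Coercivity of a(·,·) on H^1_0(0, 7/2) means a(u, u) ≥ α ||u||_{H^1}² for every u ∈ H^1_0.
The interval has length L = 7/2, and Poincaré/coercivity depend only on L. Here a(u, u) = ∫(u')² + (4)·∫u².
Here c = 4 ≥ 1, so a(u,u) = ∫(u')² + c∫u² ≥ ∫(u')² + ∫u² = ||u||_{H^1}², i.e. α = 1 works. No larger α is possible: a(u,u) ≥ α||u||_{H^1}² means (1−α)∫(u')² ≥ (α−c)∫u², and for the modes u_n = sin(nπ(x−x₀)/L) (x₀ the left endpoint) one has ∫u_n²/∫(u_n')² = (L/(nπ))² → 0, so a(u_n,u_n)/||u_n||_{H^1}² → 1. Hence the optimal constant is α = 1.
Therefore α = 1.


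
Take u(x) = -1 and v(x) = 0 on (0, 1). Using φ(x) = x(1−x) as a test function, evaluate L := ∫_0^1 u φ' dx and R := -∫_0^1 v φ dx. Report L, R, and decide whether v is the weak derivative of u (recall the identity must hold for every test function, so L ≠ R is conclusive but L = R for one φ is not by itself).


LHS = 0, RHS = 0. Yes, v = u' weakly.

u(x) = -1, classical derivative u'(x) = 0.
φ(x) = x(1−x), so φ'(x) = 1 - 2*x.
Note φ(0) = φ(1) = 0, so the boundary term u·φ vanishes.
LHS = ∫_0^1 u(x) φ'(x) dx = ∫_0^1 (2*x - 1) dx. Term by term:
  ∫_0^1 2*x dx = 1;  ∫_0^1 -1 dx = -1.
Sum: 1 − 1 = 0.
So LHS = 0.
∫_0^1 v(x) φ(x) dx = ∫_0^1 (0) dx. Term by term:
  ∫_0^1 0 dx = 0.
So RHS = -∫_0^1 v(x) φ(x) dx = 0.
LHS = RHS, so the identity holds for this test φ.
Moreover u is smooth here and v(x) = u'(x) = 0 pointwise, so the identity holds for every test function. Hence v is the weak derivative of u.


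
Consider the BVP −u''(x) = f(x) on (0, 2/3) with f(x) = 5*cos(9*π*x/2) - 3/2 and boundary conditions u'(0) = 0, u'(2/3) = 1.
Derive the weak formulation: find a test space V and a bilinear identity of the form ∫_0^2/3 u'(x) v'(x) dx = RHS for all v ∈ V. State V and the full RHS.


V = H^1(0, 2/3) (v unrestricted at boundary; u is determined up to an additive constant); weak form: ∫_0^2/3 u'v' dx = ∫_0^2/3 (5*cos(9*π*x/2) - 3/2) v dx + v(2/3) for all v ∈ V.

Multiply both sides by a test function v and integrate from 0 to 2/3:
  ∫_0^2/3 −u''(x) v(x) dx = ∫_0^2/3 f(x) v(x) dx.
Integrate the LHS by parts once:
  ∫_0^2/3 −u'' v dx = −[u'(x) v(x)]_0^2/3 + ∫_0^2/3 u'(x) v'(x) dx.
Thus ∫_0^2/3 u'(x) v'(x) dx = ∫_0^2/3 f(x) v(x) dx + [u'(x) v(x)]_0^2/3.
Choose V so that boundary terms are either known or forced to vanish.
u has inhomogeneous Neumann u'(0) = 0, u'(2/3) = 1. [u' v]_0^2/3 = (1)·v(2/3) − (0)·v(0) = v(2/3). Take V = H^1(0, 2/3); boundary term becomes part of RHS.
Weak formulation: find u (satisfying any essential BC) such that ∫_0^2/3 u'(x) v'(x) dx = ∫_0^2/3 f v dx + v(2/3) for all v ∈ V (Neumann data are natural BCs: they enter the RHS as boundary terms).
Substituting f(x) = 5*cos(9*π*x/2) - 3/2, the right-hand side is ∫_0^2/3 (5*cos(9*π*x/2) - 3/2) v dx + v(2/3).
Compatibility check (pure Neumann): taking v ≡ 1 ∈ V gives 0 = ∫_0^2/3 f dx + (1) − (0), i.e. ∫_0^2/3 f dx must equal u'(0) − u'(2/3) = -1. Indeed ∫_0^2/3 (5*cos(9*π*x/2) - 3/2) dx = -1, so the data are compatible. The solution is then unique only up to an additive constant (fix it e.g. by requiring ∫_0^2/3 u dx = 0).


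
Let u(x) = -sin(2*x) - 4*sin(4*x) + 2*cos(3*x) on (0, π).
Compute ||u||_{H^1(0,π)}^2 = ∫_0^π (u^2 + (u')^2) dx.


||u||_{H^1(0,π)}^2 = -1056/7 + 317*π/2

u'(x) = -6*sin(3*x) - 2*cos(2*x) - 16*cos(4*x).
Expand u² and (u')² and integrate term by term on (0, π), using: for integers n ≥ 1, ∫_0^π sin²(nx) dx = ∫_0^π cos²(nx) dx = π/2; for n ≠ n', ∫_0^π sin(nx)sin(n'x) dx = ∫_0^π cos(nx)cos(n'x) dx = 0; and by product-to-sum, ∫_0^π sin(nx)cos(n'x) dx = ½∫_0^π [sin((n+n')x) + sin((n−n')x)] dx, which is 0 when n+n' is even and 2n/(n²−n'²) when n+n' is odd (it need not vanish on (0, π)).
  u² squared terms: (-1)²·∫sin(2x)² dx = 1·π/2 = π/2;  (-4)²·∫sin(4x)² dx = 16·π/2 = 8*π;  (2)²·∫cos(3x)² dx = 4·π/2 = 2*π.
  u² cross terms: 2·(-1)·(-4)·∫sin(2x)·sin(4x) dx = 8·(0) = 0;  2·(-1)·(2)·∫sin(2x)·cos(3x) dx = -4·(-4/5) = 16/5;  2·(-4)·(2)·∫sin(4x)·cos(3x) dx = -16·(8/7) = -128/7.
  So ∫_0^π u² dx = π/2 + 8*π + 2*π + 0 + 16/5 − 128/7 = -528/35 + 21*π/2.
  (u')² squared terms: (-16)²·∫cos(4x)² dx = 256·π/2 = 128*π;  (-6)²·∫sin(3x)² dx = 36·π/2 = 18*π;  (-2)²·∫cos(2x)² dx = 4·π/2 = 2*π.
  (u')² cross terms: 2·(-16)·(-6)·∫cos(4x)·sin(3x) dx = 192·(-6/7) = -1152/7;  2·(-16)·(-2)·∫cos(4x)·cos(2x) dx = 64·(0) = 0;  2·(-6)·(-2)·∫sin(3x)·cos(2x) dx = 24·(6/5) = 144/5.
  So ∫_0^π (u')² dx = 128*π + 18*π + 2*π − 1152/7 + 0 + 144/5 = -4752/35 + 148*π.
||u||_{H^1}^2 = (-528/35 + 21*π/2) + (-4752/35 + 148*π) = -1056/7 + 317*π/2.


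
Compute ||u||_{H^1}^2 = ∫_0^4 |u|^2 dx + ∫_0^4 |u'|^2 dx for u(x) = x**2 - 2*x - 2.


||u||_{H^1}^2 = 992/15

The H^1 norm (squared) on an interval (0, L) is
  ||u||_{H^1}^2 = ∫_0^L u(x)^2 dx + ∫_0^L u'(x)^2 dx.
Compute u'(x) = 2*x - 2.
Then u(x)^2 = x**4 - 4*x**3 + 8*x + 4 and u'(x)^2 = 4*x**2 - 8*x + 4.
Integrate each monomial from 0 to 4 using ∫_0^4 c·x^n dx = c·4^(n+1)/(n+1):
  ∫_0^4 u(x)^2 dx = ∫_0^4 (x^4 - 4*x^3 + 8*x + 4) dx. Term by term:
    ∫_0^4 x^4 dx = 1024/5;  ∫_0^4 -4*x^3 dx = -256;  ∫_0^4 8*x dx = 64;
    ∫_0^4 4 dx = 16.
  Sum: 1024/5 − 256 + 64 + 16 = 144/5.
  ∫_0^4 u'(x)^2 dx = ∫_0^4 (4*x^2 - 8*x + 4) dx. Term by term:
    ∫_0^4 4*x^2 dx = 256/3;  ∫_0^4 -8*x dx = -64;  ∫_0^4 4 dx = 16.
  Sum: 256/3 − 64 + 16 = 112/3.
Adding: ||u||_{H^1}^2 = 144/5 + 112/3 = 992/15.


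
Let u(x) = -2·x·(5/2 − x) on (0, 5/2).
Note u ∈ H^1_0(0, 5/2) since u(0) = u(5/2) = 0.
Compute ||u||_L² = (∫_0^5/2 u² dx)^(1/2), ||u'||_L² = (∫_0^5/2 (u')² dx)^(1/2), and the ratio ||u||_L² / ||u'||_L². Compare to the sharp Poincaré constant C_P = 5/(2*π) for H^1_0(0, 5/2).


||u||_L² / ||u'||_L² = sqrt(10)/4 < C_P = 5/(2*π).

u(x) = -2·x·(5/2 − x), so u'(x) = 4*x - 5.
u(x) = -2·x·(5/2 − x) vanishes at x = 0 and x = 5/2, so u ∈ H^1_0(0, 5/2). Differentiate via the product rule and integrate the resulting polynomials term by term.
  ∫_0^5/2 u² dx = ∫_0^5/2 (4*x^4 - 20*x^3 + 25*x^2) dx. Term by term:
    ∫_0^5/2 4*x^4 dx = 625/8;  ∫_0^5/2 -20*x^3 dx = -3125/16;  ∫_0^5/2 25*x^2 dx = 3125/24.
  Sum: 625/8 − 3125/16 + 3125/24 = 625/48.
  ∫_0^5/2 (u')² dx = ∫_0^5/2 (16*x^2 - 40*x + 25) dx. Term by term:
    ∫_0^5/2 16*x^2 dx = 250/3;  ∫_0^5/2 -40*x dx = -125;  ∫_0^5/2 25 dx = 125/2.
  Sum: 250/3 − 125 + 125/2 = 125/6.
∫_0^5/2 u² dx = 625/48, so ||u||_L² = 25*sqrt(3)/12.
∫_0^5/2 (u')² dx = 125/6, so ||u'||_L² = 5*sqrt(30)/6.
Ratio ||u||_L² / ||u'||_L² = sqrt(10)/4.
Sharp Poincaré constant on H^1_0(0, 5/2) is C_P = L/π = 5/(2*π), achieved by sin(2*π/5·x).
A polynomial bump cannot attain the sharp Poincaré constant (only the first sine eigenfunction does), so the ratio is strictly less than C_P, consistent with ||u||_L² ≤ C_P ||u'||_L².


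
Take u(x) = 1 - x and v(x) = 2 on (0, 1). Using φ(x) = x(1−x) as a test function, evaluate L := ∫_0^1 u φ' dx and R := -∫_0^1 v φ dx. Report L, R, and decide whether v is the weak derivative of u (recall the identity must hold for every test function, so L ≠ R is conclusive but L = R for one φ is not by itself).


LHS = 1/6, RHS = -1/3. No, v is not the weak derivative of u.

u(x) = 1 - x, classical derivative u'(x) = -1.
φ(x) = x(1−x), so φ'(x) = 1 - 2*x.
Note φ(0) = φ(1) = 0, so the boundary term u·φ vanishes.
LHS = ∫_0^1 u(x) φ'(x) dx = ∫_0^1 (2*x^2 - 3*x + 1) dx. Term by term:
  ∫_0^1 2*x^2 dx = 2/3;  ∫_0^1 -3*x dx = -3/2;  ∫_0^1 1 dx = 1.
Sum: 2/3 − 3/2 + 1 = 1/6.
So LHS = 1/6.
∫_0^1 v(x) φ(x) dx = ∫_0^1 (-2*x^2 + 2*x) dx. Term by term:
  ∫_0^1 -2*x^2 dx = -2/3;  ∫_0^1 2*x dx = 1.
Sum: -2/3 + 1 = 1/3.
So RHS = -∫_0^1 v(x) φ(x) dx = -1/3.
LHS − RHS = 1/2 ≠ 0, so the identity fails.
(For a valid weak derivative the identity must hold for EVERY test function, in particular this one. The failure shows v is NOT the weak derivative of u.)
Correct weak derivative would be u'(x) = -1.


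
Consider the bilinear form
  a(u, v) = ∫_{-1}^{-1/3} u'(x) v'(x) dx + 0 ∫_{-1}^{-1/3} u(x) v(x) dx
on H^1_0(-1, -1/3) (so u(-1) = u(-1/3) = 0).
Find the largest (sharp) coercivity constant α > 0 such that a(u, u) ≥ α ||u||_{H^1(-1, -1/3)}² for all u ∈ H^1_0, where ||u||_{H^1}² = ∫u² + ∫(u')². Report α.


α = 9*π^2/(4 + 9*π^2)

Coercivity of a(·,·) on H^1_0(-1, -1/3) means a(u, u) ≥ α ||u||_{H^1}² for every u ∈ H^1_0.
The interval has length L = 2/3, and Poincaré/coercivity depend only on L. Here a(u, u) = ∫(u')² + (0)·∫u².
Here c = 0, so a(u,u) = ∫(u')² alone. The condition a(u,u) ≥ α||u||_{H^1}² reads (1−α)∫(u')² ≥ (α−c)∫u². Any admissible α is ≤ 1 (rapidly oscillating u have ∫u²/∫(u')² → 0), and α = 1 would force 0 ≥ (1−c)∫u², impossible since c < 1; so 1−α > 0. By the sharp Poincaré inequality on H^1_0 of an interval of length L, ∫(u')² ≥ (π/L)²∫u² with equality for the first sine mode sin(π(x−x₀)/L) (x₀ the left endpoint), so the inequality holds for all u iff (1−α)(π/L)² ≥ α − c, i.e. α ≤ ((π/L)² + c)/((π/L)² + 1) = (1 + c(L/π)²)/(1 + (L/π)²). (Direct route, valid since c ≤ 0: Poincaré gives c∫u² ≥ c(L/π)²∫(u')², so a(u,u) ≥ (1 + c(L/π)²)∫(u')², while ||u||_{H^1}² ≤ (1 + (L/π)²)∫(u')²; dividing yields the same α.) With (π/L)² = 9*π^2/4 and c = 0, the largest admissible constant is α = ((π/L)² + c)/((π/L)² + 1).
Simplifying, α = 9*π^2/(4 + 9*π^2).


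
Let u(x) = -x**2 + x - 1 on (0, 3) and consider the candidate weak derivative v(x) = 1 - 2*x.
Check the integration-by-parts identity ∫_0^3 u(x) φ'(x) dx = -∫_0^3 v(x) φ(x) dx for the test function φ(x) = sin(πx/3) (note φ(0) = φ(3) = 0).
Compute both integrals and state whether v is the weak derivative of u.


LHS = 12/π, RHS = 12/π. Yes, v = u' weakly.

u(x) = -x**2 + x - 1, classical derivative u'(x) = 1 - 2*x.
φ(x) = sin(πx/3), so φ'(x) = π*cos(π*x/3)/3.
Note φ(0) = φ(3) = 0, so the boundary term u·φ vanishes.
LHS = ∫_0^3 u(x) φ'(x) dx = ∫_0^3 (-π*x^2*cos(π*x/3)/3 + π*x*cos(π*x/3)/3 - π*cos(π*x/3)/3) dx. Term by term:
  ∫_0^3 -π*cos(π*x/3)/3 dx = 0;  ∫_0^3 -π*x^2*cos(π*x/3)/3 dx = 18/π;  ∫_0^3 π*x*cos(π*x/3)/3 dx = -6/π.
Sum: 0 + 18/π − 6/π = 12/π.
So LHS = 12/π.
∫_0^3 v(x) φ(x) dx = ∫_0^3 (-2*x*sin(π*x/3) + sin(π*x/3)) dx. Term by term:
  ∫_0^3 -2*x*sin(π*x/3) dx = -18/π;  ∫_0^3 sin(π*x/3) dx = 6/π.
Sum: -18/π + 6/π = -12/π.
So RHS = -∫_0^3 v(x) φ(x) dx = 12/π.
LHS = RHS, so the identity holds for this test φ.
Moreover u is smooth here and v(x) = u'(x) = 1 - 2*x pointwise, so the identity holds for every test function. Hence v is the weak derivative of u.


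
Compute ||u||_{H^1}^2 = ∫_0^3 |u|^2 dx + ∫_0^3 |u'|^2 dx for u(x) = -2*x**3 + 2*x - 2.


||u||_{H^1}^2 = 90318/35

The H^1 norm (squared) on an interval (0, L) is
  ||u||_{H^1}^2 = ∫_0^L u(x)^2 dx + ∫_0^L u'(x)^2 dx.
Compute u'(x) = 2 - 6*x**2.
Then u(x)^2 = 4*x**6 - 8*x**4 + 8*x**3 + 4*x**2 - 8*x + 4 and u'(x)^2 = 36*x**4 - 24*x**2 + 4.
Integrate each monomial from 0 to 3 using ∫_0^3 c·x^n dx = c·3^(n+1)/(n+1):
  ∫_0^3 u(x)^2 dx = ∫_0^3 (4*x^6 - 8*x^4 + 8*x^3 + 4*x^2 - 8*x + 4) dx. Term by term:
    ∫_0^3 4*x^6 dx = 8748/7;  ∫_0^3 -8*x^4 dx = -1944/5;  ∫_0^3 8*x^3 dx = 162;
    ∫_0^3 4*x^2 dx = 36;  ∫_0^3 -8*x dx = -36;  ∫_0^3 4 dx = 12.
  Sum: 8748/7 − 1944/5 + 162 + 36 − 36 + 12 = 36222/35.
  ∫_0^3 u'(x)^2 dx = ∫_0^3 (36*x^4 - 24*x^2 + 4) dx. Term by term:
    ∫_0^3 36*x^4 dx = 8748/5;  ∫_0^3 -24*x^2 dx = -216;  ∫_0^3 4 dx = 12.
  Sum: 8748/5 − 216 + 12 = 7728/5.
Adding: ||u||_{H^1}^2 = 36222/35 + 7728/5 = 90318/35.


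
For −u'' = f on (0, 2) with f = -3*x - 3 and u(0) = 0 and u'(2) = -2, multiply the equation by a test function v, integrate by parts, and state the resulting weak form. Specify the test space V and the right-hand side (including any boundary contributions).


V = {v ∈ H^1(0, 2) : v(0) = 0} (test functions vanish at x = 0 where u is specified); weak form: ∫_0^2 u'v' dx = ∫_0^2 (-3*x - 3) v dx − 2·v(2) for all v ∈ V.

Multiply both sides by a test function v and integrate from 0 to 2:
  ∫_0^2 −u''(x) v(x) dx = ∫_0^2 f(x) v(x) dx.
Integrate the LHS by parts once:
  ∫_0^2 −u'' v dx = −[u'(x) v(x)]_0^2 + ∫_0^2 u'(x) v'(x) dx.
Thus ∫_0^2 u'(x) v'(x) dx = ∫_0^2 f(x) v(x) dx + [u'(x) v(x)]_0^2.
Choose V so that boundary terms are either known or forced to vanish.
Mixed BC: u(0) = 0 (Dirichlet) and u'(2) = -2 (Neumann). Define V = {v ∈ H^1(0, 2) : v(0) = 0}. Then [u' v]_0^2 = u'(2)·v(2) − u'(0)·0 = − 2·v(2).
Weak formulation: find u (satisfying any essential BC) such that ∫_0^2 u'(x) v'(x) dx = ∫_0^2 f v dx − 2·v(2) for all v ∈ V (Dirichlet at 0 absorbed into V; Neumann datum at x = 2 contributes the boundary term).
Substituting f(x) = -3*x - 3, the right-hand side is ∫_0^2 (-3*x - 3) v dx − 2·v(2).


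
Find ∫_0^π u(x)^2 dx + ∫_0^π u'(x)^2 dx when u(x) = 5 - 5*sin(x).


||u||_{H^1(0,π)}^2 = -100 + 50*π

u'(x) = -5*cos(x).
Expand u² and (u')² and integrate term by term on (0, π), using: for integers n ≥ 1, ∫_0^π sin²(nx) dx = ∫_0^π cos²(nx) dx = π/2; for n ≠ n', ∫_0^π sin(nx)sin(n'x) dx = ∫_0^π cos(nx)cos(n'x) dx = 0; and by product-to-sum, ∫_0^π sin(nx)cos(n'x) dx = ½∫_0^π [sin((n+n')x) + sin((n−n')x)] dx, which is 0 when n+n' is even and 2n/(n²−n'²) when n+n' is odd (it need not vanish on (0, π)). For the constant mode: ∫_0^π 1 dx = π, ∫_0^π cos(nx) dx = 0, ∫_0^π sin(nx) dx = (1−(−1)^n)/n.
  u² squared terms: (5)²·∫1 dx = 25·π = 25*π;  (-5)²·∫sin(x)² dx = 25·π/2 = 25*π/2.
  u² cross terms: 2·(5)·(-5)·∫1·sin(x) dx = -50·(2) = -100.
  So ∫_0^π u² dx = 25*π + 25*π/2 − 100 = -100 + 75*π/2.
  (u')² squared terms: (-5)²·∫cos(x)² dx = 25·π/2 = 25*π/2.
  So ∫_0^π (u')² dx = 25*π/2.
||u||_{H^1}^2 = (-100 + 75*π/2) + (25*π/2) = -100 + 50*π.


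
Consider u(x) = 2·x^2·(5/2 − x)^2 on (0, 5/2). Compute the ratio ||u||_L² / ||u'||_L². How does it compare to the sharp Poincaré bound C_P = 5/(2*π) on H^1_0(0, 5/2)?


||u||_L² / ||u'||_L² = 5*sqrt(3)/12 < C_P = 5/(2*π).

u(x) = 2·x^2·(5/2 − x)^2, so u'(x) = x*(2*x - 5)*(4*x - 5).
u(x) = 2·x^2·(5/2 − x)^2 vanishes at x = 0 and x = 5/2, so u ∈ H^1_0(0, 5/2). Differentiate via the product rule and integrate the resulting polynomials term by term.
  ∫_0^5/2 u² dx = ∫_0^5/2 (4*x^8 - 40*x^7 + 150*x^6 - 250*x^5 + 625*x^4/4) dx. Term by term:
    ∫_0^5/2 4*x^8 dx = 1953125/1152;  ∫_0^5/2 -40*x^7 dx = -1953125/256;  ∫_0^5/2 150*x^6 dx = 5859375/448;
    ∫_0^5/2 -250*x^5 dx = -1953125/192;  ∫_0^5/2 625*x^4/4 dx = 390625/128.
  Sum: 1953125/1152 − 1953125/256 + 5859375/448 − 1953125/192 + 390625/128 = 390625/16128.
  ∫_0^5/2 (u')² dx = ∫_0^5/2 (64*x^6 - 480*x^5 + 1300*x^4 - 1500*x^3 + 625*x^2) dx. Term by term:
    ∫_0^5/2 64*x^6 dx = 78125/14;  ∫_0^5/2 -480*x^5 dx = -78125/4;  ∫_0^5/2 1300*x^4 dx = 203125/8;
    ∫_0^5/2 -1500*x^3 dx = -234375/16;  ∫_0^5/2 625*x^2 dx = 78125/24.
  Sum: 78125/14 − 78125/4 + 203125/8 − 234375/16 + 78125/24 = 15625/336.
∫_0^5/2 u² dx = 390625/16128, so ||u||_L² = 625*sqrt(7)/336.
∫_0^5/2 (u')² dx = 15625/336, so ||u'||_L² = 125*sqrt(21)/84.
Ratio ||u||_L² / ||u'||_L² = 5*sqrt(3)/12.
Sharp Poincaré constant on H^1_0(0, 5/2) is C_P = L/π = 5/(2*π), achieved by sin(2*π/5·x).
A polynomial bump cannot attain the sharp Poincaré constant (only the first sine eigenfunction does), so the ratio is strictly less than C_P, consistent with ||u||_L² ≤ C_P ||u'||_L².


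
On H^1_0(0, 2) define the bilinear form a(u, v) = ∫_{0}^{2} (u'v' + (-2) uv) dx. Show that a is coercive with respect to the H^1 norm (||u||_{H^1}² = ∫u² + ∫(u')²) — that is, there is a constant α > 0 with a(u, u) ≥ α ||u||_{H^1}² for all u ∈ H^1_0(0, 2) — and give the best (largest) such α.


α = (-8 + π^2)/(4 + π^2)

Coercivity of a(·,·) on H^1_0(0, 2) means a(u, u) ≥ α ||u||_{H^1}² for every u ∈ H^1_0.
The interval has length L = 2, and Poincaré/coercivity depend only on L. Here a(u, u) = ∫(u')² + (-2)·∫u².
Here c = -2 < 0 with |c| < (π/L)² = π^2/4, so coercivity still holds. The condition a(u,u) ≥ α||u||_{H^1}² reads (1−α)∫(u')² ≥ (α−c)∫u². Any admissible α is ≤ 1 (rapidly oscillating u have ∫u²/∫(u')² → 0), and α = 1 would force 0 ≥ (1−c)∫u², impossible since c < 1; so 1−α > 0. By the sharp Poincaré inequality on H^1_0 of an interval of length L, ∫(u')² ≥ (π/L)²∫u² with equality for the first sine mode sin(π(x−x₀)/L) (x₀ the left endpoint), so the inequality holds for all u iff (1−α)(π/L)² ≥ α − c, i.e. α ≤ ((π/L)² + c)/((π/L)² + 1) = (1 + c(L/π)²)/(1 + (L/π)²). (Direct route, valid since c ≤ 0: Poincaré gives c∫u² ≥ c(L/π)²∫(u')², so a(u,u) ≥ (1 + c(L/π)²)∫(u')², while ||u||_{H^1}² ≤ (1 + (L/π)²)∫(u')²; dividing yields the same α.) With (π/L)² = π^2/4 and c = -2, the largest admissible constant is α = ((π/L)² + c)/((π/L)² + 1).
Simplifying, α = (-8 + π^2)/(4 + π^2).


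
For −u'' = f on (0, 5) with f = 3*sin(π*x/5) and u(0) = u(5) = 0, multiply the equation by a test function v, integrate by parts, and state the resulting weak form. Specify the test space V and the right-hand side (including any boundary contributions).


V = H^1_0(0, 5) (so v(0) = v(5) = 0); weak form: ∫_0^5 u'v' dx = ∫_0^5 (3*sin(π*x/5)) v dx for all v ∈ V.

Multiply both sides by a test function v and integrate from 0 to 5:
  ∫_0^5 −u''(x) v(x) dx = ∫_0^5 f(x) v(x) dx.
Integrate the LHS by parts once:
  ∫_0^5 −u'' v dx = −[u'(x) v(x)]_0^5 + ∫_0^5 u'(x) v'(x) dx.
Thus ∫_0^5 u'(x) v'(x) dx = ∫_0^5 f(x) v(x) dx + [u'(x) v(x)]_0^5.
Choose V so that boundary terms are either known or forced to vanish.
u is Dirichlet: u(0) = u(5) = 0. Let V = H^1_0(0, 5); then v(0) = v(5) = 0, and [u' v]_0^5 = 0.
Weak formulation: find u (satisfying any essential BC) such that ∫_0^5 u'(x) v'(x) dx = ∫_0^5 f v dx for all v ∈ V.
Substituting f(x) = 3*sin(π*x/5), the right-hand side is ∫_0^5 (3*sin(π*x/5)) v dx.


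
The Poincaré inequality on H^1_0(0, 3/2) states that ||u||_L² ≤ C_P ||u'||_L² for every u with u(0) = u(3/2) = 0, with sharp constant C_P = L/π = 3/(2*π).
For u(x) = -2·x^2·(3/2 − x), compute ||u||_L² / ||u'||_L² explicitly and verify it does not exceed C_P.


||u||_L² / ||u'||_L² = 3*sqrt(14)/28 < C_P = 3/(2*π).

u(x) = -2·x^2·(3/2 − x), so u'(x) = 6*x*(x - 1).
u(x) = -2·x^2·(3/2 − x) vanishes at x = 0 and x = 3/2, so u ∈ H^1_0(0, 3/2). Differentiate via the product rule and integrate the resulting polynomials term by term.
  ∫_0^3/2 u² dx = ∫_0^3/2 (4*x^6 - 12*x^5 + 9*x^4) dx. Term by term:
    ∫_0^3/2 4*x^6 dx = 2187/224;  ∫_0^3/2 -12*x^5 dx = -729/32;  ∫_0^3/2 9*x^4 dx = 2187/160.
  Sum: 2187/224 − 729/32 + 2187/160 = 729/1120.
  ∫_0^3/2 (u')² dx = ∫_0^3/2 (36*x^4 - 72*x^3 + 36*x^2) dx. Term by term:
    ∫_0^3/2 36*x^4 dx = 2187/40;  ∫_0^3/2 -72*x^3 dx = -729/8;  ∫_0^3/2 36*x^2 dx = 81/2.
  Sum: 2187/40 − 729/8 + 81/2 = 81/20.
∫_0^3/2 u² dx = 729/1120, so ||u||_L² = 27*sqrt(70)/280.
∫_0^3/2 (u')² dx = 81/20, so ||u'||_L² = 9*sqrt(5)/10.
Ratio ||u||_L² / ||u'||_L² = 3*sqrt(14)/28.
Sharp Poincaré constant on H^1_0(0, 3/2) is C_P = L/π = 3/(2*π), achieved by sin(2*π/3·x).
A polynomial bump cannot attain the sharp Poincaré constant (only the first sine eigenfunction does), so the ratio is strictly less than C_P, consistent with ||u||_L² ≤ C_P ||u'||_L².


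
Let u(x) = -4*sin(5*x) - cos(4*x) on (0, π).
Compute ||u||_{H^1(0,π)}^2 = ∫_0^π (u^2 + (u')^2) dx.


||u||_{H^1(0,π)}^2 = 1360/9 + 433*π/2

u'(x) = 4*sin(4*x) - 20*cos(5*x).
Expand u² and (u')² and integrate term by term on (0, π), using: for integers n ≥ 1, ∫_0^π sin²(nx) dx = ∫_0^π cos²(nx) dx = π/2; for n ≠ n', ∫_0^π sin(nx)sin(n'x) dx = ∫_0^π cos(nx)cos(n'x) dx = 0; and by product-to-sum, ∫_0^π sin(nx)cos(n'x) dx = ½∫_0^π [sin((n+n')x) + sin((n−n')x)] dx, which is 0 when n+n' is even and 2n/(n²−n'²) when n+n' is odd (it need not vanish on (0, π)).
  u² squared terms: (-1)²·∫cos(4x)² dx = 1·π/2 = π/2;  (-4)²·∫sin(5x)² dx = 16·π/2 = 8*π.
  u² cross terms: 2·(-1)·(-4)·∫cos(4x)·sin(5x) dx = 8·(10/9) = 80/9.
  So ∫_0^π u² dx = π/2 + 8*π + 80/9 = 80/9 + 17*π/2.
  (u')² squared terms: (-20)²·∫cos(5x)² dx = 400·π/2 = 200*π;  (4)²·∫sin(4x)² dx = 16·π/2 = 8*π.
  (u')² cross terms: 2·(-20)·(4)·∫cos(5x)·sin(4x) dx = -160·(-8/9) = 1280/9.
  So ∫_0^π (u')² dx = 200*π + 8*π + 1280/9 = 1280/9 + 208*π.
||u||_{H^1}^2 = (80/9 + 17*π/2) + (1280/9 + 208*π) = 1360/9 + 433*π/2.


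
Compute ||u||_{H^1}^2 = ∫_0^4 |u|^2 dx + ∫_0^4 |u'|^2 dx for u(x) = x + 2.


||u||_{H^1}^2 = 220/3

The H^1 norm (squared) on an interval (0, L) is
  ||u||_{H^1}^2 = ∫_0^L u(x)^2 dx + ∫_0^L u'(x)^2 dx.
Compute u'(x) = 1.
Then u(x)^2 = x**2 + 4*x + 4 and u'(x)^2 = 1.
Integrate each monomial from 0 to 4 using ∫_0^4 c·x^n dx = c·4^(n+1)/(n+1):
  ∫_0^4 u(x)^2 dx = ∫_0^4 (x^2 + 4*x + 4) dx. Term by term:
    ∫_0^4 x^2 dx = 64/3;  ∫_0^4 4*x dx = 32;  ∫_0^4 4 dx = 16.
  Sum: 64/3 + 32 + 16 = 208/3.
  ∫_0^4 u'(x)^2 dx = ∫_0^4 (1) dx. Term by term:
    ∫_0^4 1 dx = 4.
Adding: ||u||_{H^1}^2 = 208/3 + 4 = 220/3.


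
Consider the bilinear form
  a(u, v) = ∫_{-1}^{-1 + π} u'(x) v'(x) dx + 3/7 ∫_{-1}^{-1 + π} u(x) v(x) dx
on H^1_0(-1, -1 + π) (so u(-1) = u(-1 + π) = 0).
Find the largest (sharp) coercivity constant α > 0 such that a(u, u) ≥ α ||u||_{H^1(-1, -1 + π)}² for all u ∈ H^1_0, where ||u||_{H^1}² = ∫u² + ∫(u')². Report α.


α = 5/7

Coercivity of a(·,·) on H^1_0(-1, -1 + π) means a(u, u) ≥ α ||u||_{H^1}² for every u ∈ H^1_0.
The interval has length L = π, and Poincaré/coercivity depend only on L. Here a(u, u) = ∫(u')² + (3/7)·∫u².
Here 0 < c = 3/7 < 1. The condition a(u,u) ≥ α||u||_{H^1}² reads (1−α)∫(u')² ≥ (α−c)∫u². Any admissible α is ≤ 1 (rapidly oscillating u have ∫u²/∫(u')² → 0), and α = 1 would force 0 ≥ (1−c)∫u², impossible since c < 1; so 1−α > 0. By the sharp Poincaré inequality on H^1_0 of an interval of length L, ∫(u')² ≥ (π/L)²∫u² with equality for the first sine mode sin(π(x−x₀)/L) (x₀ the left endpoint), so the inequality holds for all u iff (1−α)(π/L)² ≥ α − c, i.e. α ≤ ((π/L)² + c)/((π/L)² + 1) = (1 + c(L/π)²)/(1 + (L/π)²). With (π/L)² = 1 and c = 3/7, the largest admissible constant is α = ((π/L)² + c)/((π/L)² + 1).
Simplifying, α = 5/7.
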